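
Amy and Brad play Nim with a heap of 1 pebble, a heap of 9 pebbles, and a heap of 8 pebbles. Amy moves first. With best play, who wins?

Brad wins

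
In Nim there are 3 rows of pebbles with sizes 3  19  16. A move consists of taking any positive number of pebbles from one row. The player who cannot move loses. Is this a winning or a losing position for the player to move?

Losing position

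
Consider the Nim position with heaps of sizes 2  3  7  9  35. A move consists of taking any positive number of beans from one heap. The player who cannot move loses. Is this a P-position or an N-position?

Nim-sum: 2 ^ 3 ^ 7 ^ 9 ^ 35 = 44.
The nim-sum is 44 ≠ 0, so this is an N-position: the player to move can win.

N-position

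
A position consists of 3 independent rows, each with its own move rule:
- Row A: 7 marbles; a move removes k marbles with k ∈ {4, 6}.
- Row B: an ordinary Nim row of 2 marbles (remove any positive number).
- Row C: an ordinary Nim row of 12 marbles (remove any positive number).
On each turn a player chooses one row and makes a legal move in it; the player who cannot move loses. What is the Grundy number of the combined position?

15

For row A, compute g(0), g(1), … with moves {4, 6}:
g(0) = mex{} = 0
g(1) = mex{} = 0
g(2) = mex{} = 0
g(3) = mex{} = 0
g(4) = mex{0} = 1
g(5) = mex{0} = 1
g(6) = mex{0} = 1
g(7) = mex{0} = 1
So g(7) = 1.
Row B is a plain Nim row of size 2, so its Grundy value is 2.
Row C is a plain Nim row of size 12, so its Grundy value is 12.
The value of a disjunctive sum is the nim-sum of the parts.
Combined value = 1 ⊕ 2 ⊕ 12 = 15.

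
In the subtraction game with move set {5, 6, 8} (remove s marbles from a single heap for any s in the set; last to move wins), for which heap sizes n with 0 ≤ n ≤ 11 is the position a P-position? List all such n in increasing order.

0, 1, 2, 3, 4

Build the Grundy sequence with g(k) = mex{g(k−s) : s ∈ {5, 6, 8}, s ≤ k}:
k:     0  1  2  3  4  5  6  7  8  9 10 11
g(k):  0  0  0  0  0  1  1  1  1  1  2  2
The P-positions (g = 0) in 0..11 are 0, 1, 2, 3, 4.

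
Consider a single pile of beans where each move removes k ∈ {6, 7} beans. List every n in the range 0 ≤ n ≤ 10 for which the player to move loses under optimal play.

Compute g(0), g(1), … for moves {6, 7}:
k:     0  1  2  3  4  5  6  7  8  9 10
g(k):  0  0  0  0  0  0  1  1  1  1  1
The P-positions (g = 0) in 0..10 are 0, 1, 2, 3, 4, 5.

0, 1, 2, 3, 4, 5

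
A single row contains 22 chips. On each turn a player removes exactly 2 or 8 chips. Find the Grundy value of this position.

Grundy values for subtraction set {2, 8}:
k:     0  1  2  3  4  5  6  7  8  9 10 11 12 13 14 15 16 17 18 19 20 21 22
g(k):  0  0  1  1  0  0  1  1  2  2  0  0  1  1  0  0  1  1  2  2  0  0  1
So g(22) = 1.

1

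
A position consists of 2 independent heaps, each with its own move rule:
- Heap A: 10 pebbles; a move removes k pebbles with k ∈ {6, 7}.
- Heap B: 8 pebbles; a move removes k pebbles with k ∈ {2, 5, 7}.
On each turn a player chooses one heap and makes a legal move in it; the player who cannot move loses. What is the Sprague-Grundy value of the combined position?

3

Build the Grundy sequence for heap A with g(k) = mex{g(k−s) : s ∈ {6, 7}, s ≤ k}:
k:     0  1  2  3  4  5  6  7  8  9 10
g(k):  0  0  0  0  0  0  1  1  1  1  1
So g(10) = 1.
For heap B, compute g(0), g(1), … with moves {2, 5, 7}:
g(0) = mex{} = 0
g(1) = mex{} = 0
g(2) = mex{0} = 1
g(3) = mex{0} = 1
g(4) = mex{1} = 0
g(5) = mex{0,1} = 2
g(6) = mex{0} = 1
g(7) = mex{0,1,2} = 3
g(8) = mex{0,1} = 2
So g(8) = 2.
By the Sprague-Grundy theorem, the Grundy value of a sum of independent games is the XOR of the component values.
Combined value = 1 ⊕ 2 = 3.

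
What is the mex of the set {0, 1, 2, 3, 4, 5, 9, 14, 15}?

The values 0, 1, 2, 3, 4, 5 are all present; 6 is the first non-negative integer missing from the set.

6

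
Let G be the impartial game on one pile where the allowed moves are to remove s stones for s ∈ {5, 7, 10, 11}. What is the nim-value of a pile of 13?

2

Compute g(0), g(1), … for moves {5, 7, 10, 11}:
k:     0  1  2  3  4  5  6  7  8  9 10 11 12 13
g(k):  0  0  0  0  0  1  1  1  1  1  2  2  2  2
So g(13) = 2.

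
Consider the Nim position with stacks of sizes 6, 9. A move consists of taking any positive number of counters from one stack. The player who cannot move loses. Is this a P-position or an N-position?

Compute the nim-sum pairwise:
6 ^ 9 = 15
The nim-sum is 15 ≠ 0, so this is an N-position: the player to move can win.

N-position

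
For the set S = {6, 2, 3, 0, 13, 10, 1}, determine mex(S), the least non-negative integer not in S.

4

The values 0, 1, 2, 3 are all present; 4 is the first non-negative integer missing from the set.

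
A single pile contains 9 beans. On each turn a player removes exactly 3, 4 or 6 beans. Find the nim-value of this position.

Grundy values for subtraction set {3, 4, 6}:
g(0) = mex{} = 0
g(1) = mex{} = 0
g(2) = mex{} = 0
g(3) = mex{0} = 1
g(4) = mex{0} = 1
g(5) = mex{0} = 1
g(6) = mex{0,1} = 2
g(7) = mex{0,1} = 2
g(8) = mex{0,1} = 2
g(9) = mex{1,2} = 0
So g(9) = 0.

0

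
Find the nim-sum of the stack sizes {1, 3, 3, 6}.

7

Compute the nim-sum pairwise:
1 ^ 3 = 2
2 ^ 3 = 1
1 ^ 6 = 7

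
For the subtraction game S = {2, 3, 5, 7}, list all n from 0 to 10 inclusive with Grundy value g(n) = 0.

Compute g(0), g(1), … for moves {2, 3, 5, 7}:
g(0) = mex{} = 0
g(1) = mex{} = 0
g(2) = mex{0} = 1
g(3) = mex{0} = 1
g(4) = mex{0,1} = 2
g(5) = mex{0,1} = 2
g(6) = mex{0,1,2} = 3
g(7) = mex{0,1,2} = 3
g(8) = mex{0,1,2,3} = 4
g(9) = mex{1,2,3} = 0
g(10) = mex{1,2,3,4} = 0
The P-positions (g = 0) in 0..10 are 0, 1, 9, 10.

0, 1, 9, 10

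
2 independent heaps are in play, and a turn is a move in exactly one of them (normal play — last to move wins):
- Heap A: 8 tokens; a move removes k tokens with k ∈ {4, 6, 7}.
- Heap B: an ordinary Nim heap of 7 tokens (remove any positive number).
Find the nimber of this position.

5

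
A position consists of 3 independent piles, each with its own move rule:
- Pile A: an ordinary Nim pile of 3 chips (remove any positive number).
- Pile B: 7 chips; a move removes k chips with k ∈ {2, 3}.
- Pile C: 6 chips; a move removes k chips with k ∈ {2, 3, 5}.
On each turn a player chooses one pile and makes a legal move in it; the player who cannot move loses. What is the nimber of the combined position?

1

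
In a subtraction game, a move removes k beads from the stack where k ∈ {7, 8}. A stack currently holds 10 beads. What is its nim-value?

Compute g(0), g(1), … for moves {7, 8}:
k:     0  1  2  3  4  5  6  7  8  9 10
g(k):  0  0  0  0  0  0  0  1  1  1  1
So g(10) = 1.

1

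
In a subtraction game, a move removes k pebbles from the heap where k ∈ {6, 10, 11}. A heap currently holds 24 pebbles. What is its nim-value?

1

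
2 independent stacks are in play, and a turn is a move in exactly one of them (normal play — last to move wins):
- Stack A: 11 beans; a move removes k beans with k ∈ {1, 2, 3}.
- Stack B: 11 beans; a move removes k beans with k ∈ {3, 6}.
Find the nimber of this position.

3

For stack A, compute g(0), g(1), … with moves {1, 2, 3}:
k:     0  1  2  3  4  5  6  7  8  9 10 11
g(k):  0  1  2  3  0  1  2  3  0  1  2  3
So g(11) = 3.
Grundy values for stack B (subtraction set {3, 6}):
k:     0  1  2  3  4  5  6  7  8  9 10 11
g(k):  0  0  0  1  1  1  2  2  2  0  0  0
So g(11) = 0.
The value of a disjunctive sum is the nim-sum of the parts.
Combined value = 3 ⊕ 0 = 3.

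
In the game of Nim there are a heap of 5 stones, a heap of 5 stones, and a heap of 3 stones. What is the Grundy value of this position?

3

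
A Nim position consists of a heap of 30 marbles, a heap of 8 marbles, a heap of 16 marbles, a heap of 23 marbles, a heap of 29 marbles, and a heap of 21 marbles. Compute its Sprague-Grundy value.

Compute the nim-sum pairwise:
30 ⊕ 8 = 22
22 ⊕ 16 = 6
6 ⊕ 23 = 17
17 ⊕ 29 = 12
12 ⊕ 21 = 25

25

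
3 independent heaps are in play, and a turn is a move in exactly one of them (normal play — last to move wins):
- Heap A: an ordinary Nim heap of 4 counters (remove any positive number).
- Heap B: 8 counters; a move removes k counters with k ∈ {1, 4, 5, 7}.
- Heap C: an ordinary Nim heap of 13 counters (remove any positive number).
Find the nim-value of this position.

9

Heap A is a plain Nim heap of size 4, so its Grundy value is 4.
Build the Grundy sequence for heap B with g(k) = mex{g(k−s) : s ∈ {1, 4, 5, 7}, s ≤ k}:
k:     0  1  2  3  4  5  6  7  8
g(k):  0  1  0  1  2  3  2  3  0
So g(8) = 0.
Heap C is a plain Nim heap of size 13, so its Grundy value is 13.
The value of a disjunctive sum is the nim-sum of the parts.
Combined value = 4 XOR 0 XOR 13 = 9.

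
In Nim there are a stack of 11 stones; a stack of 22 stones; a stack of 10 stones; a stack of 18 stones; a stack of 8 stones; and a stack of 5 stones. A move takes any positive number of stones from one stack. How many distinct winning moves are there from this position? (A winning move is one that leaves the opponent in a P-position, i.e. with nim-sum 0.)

3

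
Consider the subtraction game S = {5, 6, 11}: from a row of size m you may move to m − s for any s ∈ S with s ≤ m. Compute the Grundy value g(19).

0

Build the Grundy sequence with g(k) = mex{g(k−s) : s ∈ {5, 6, 11}, s ≤ k}:
k:     0  1  2  3  4  5  6  7  8  9 10 11 12 13 14 15 16 17 18 19
g(k):  0  0  0  0  0  1  1  1  1  1  2  2  2  2  2  3  0  0  0  0
So g(19) = 0.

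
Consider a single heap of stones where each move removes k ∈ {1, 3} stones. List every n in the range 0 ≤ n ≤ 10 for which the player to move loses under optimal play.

0, 2, 4, 6, 8, 10

Build the Grundy sequence with g(k) = mex{g(k−s) : s ∈ {1, 3}, s ≤ k}:
k:     0  1  2  3  4  5  6  7  8  9 10
g(k):  0  1  0  1  0  1  0  1  0  1  0
The P-positions (g = 0) in 0..10 are 0, 2, 4, 6, 8, 10.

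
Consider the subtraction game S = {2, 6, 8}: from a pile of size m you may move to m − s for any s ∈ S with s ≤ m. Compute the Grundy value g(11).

3

Grundy values for subtraction set {2, 6, 8}:
k:     0  1  2  3  4  5  6  7  8  9 10 11
g(k):  0  0  1  1  0  0  1  1  2  2  3  3
So g(11) = 3.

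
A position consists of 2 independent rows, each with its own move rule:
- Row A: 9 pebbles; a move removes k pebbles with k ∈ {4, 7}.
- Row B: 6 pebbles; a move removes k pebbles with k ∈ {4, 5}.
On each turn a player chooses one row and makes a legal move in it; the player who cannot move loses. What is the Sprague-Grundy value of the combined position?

For row A, compute g(0), g(1), … with moves {4, 7}:
k:     0  1  2  3  4  5  6  7  8  9
g(k):  0  0  0  0  1  1  1  1  2  2
So g(9) = 2.
For row B, compute g(0), g(1), … with moves {4, 5}:
k:     0  1  2  3  4  5  6
g(k):  0  0  0  0  1  1  1
So g(6) = 1.
The value of a disjunctive sum is the nim-sum of the parts.
Combined value = 2 ⊕ 1 = 3.

3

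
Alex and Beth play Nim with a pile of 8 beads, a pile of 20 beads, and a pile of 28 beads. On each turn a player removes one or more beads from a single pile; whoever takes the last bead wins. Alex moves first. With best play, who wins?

Nim-sum: 8 ⊕ 20 ⊕ 28 = 0.
The nim-sum is 0, so this is a P-position: the player to move is in a losing position under optimal play; Alex is about to move from it and so loses — Beth wins.

Beth wins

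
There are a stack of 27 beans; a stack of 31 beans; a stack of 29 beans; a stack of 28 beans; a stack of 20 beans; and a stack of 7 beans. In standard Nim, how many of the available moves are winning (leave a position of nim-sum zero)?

5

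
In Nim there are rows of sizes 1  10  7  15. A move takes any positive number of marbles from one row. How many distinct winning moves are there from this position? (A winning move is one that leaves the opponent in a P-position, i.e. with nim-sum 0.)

3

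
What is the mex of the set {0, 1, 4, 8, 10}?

The values 0, 1 are all present; 2 is the first non-negative integer missing from the set.

2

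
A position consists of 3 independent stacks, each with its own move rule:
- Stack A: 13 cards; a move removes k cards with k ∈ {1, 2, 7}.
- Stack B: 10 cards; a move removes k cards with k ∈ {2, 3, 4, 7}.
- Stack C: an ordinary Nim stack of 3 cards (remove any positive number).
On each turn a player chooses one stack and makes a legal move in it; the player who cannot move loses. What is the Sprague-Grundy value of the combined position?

Build the Grundy sequence for stack A with g(k) = mex{g(k−s) : s ∈ {1, 2, 7}, s ≤ k}:
g(0) = mex{} = 0
g(1) = mex{0} = 1
g(2) = mex{0,1} = 2
g(3) = mex{1,2} = 0
g(4) = mex{0,2} = 1
g(5) = mex{0,1} = 2
g(6) = mex{1,2} = 0
g(7) = mex{0,2} = 1
g(8) = mex{0,1} = 2
g(9) = mex{1,2} = 0
g(10) = mex{0,2} = 1
g(11) = mex{0,1} = 2
g(12) = mex{1,2} = 0
g(13) = mex{0,2} = 1
So g(13) = 1.
For stack B, compute g(0), g(1), … with moves {2, 3, 4, 7}:
k:     0  1  2  3  4  5  6  7  8  9 10
g(k):  0  0  1  1  2  2  0  3  1  4  2
So g(10) = 2.
Stack C is a plain Nim stack of size 3, so its Grundy value is 3.
By the Sprague-Grundy theorem, the Grundy value of a sum of independent games is the XOR of the component values.
Combined value = 1 XOR 2 XOR 3 = 0.

0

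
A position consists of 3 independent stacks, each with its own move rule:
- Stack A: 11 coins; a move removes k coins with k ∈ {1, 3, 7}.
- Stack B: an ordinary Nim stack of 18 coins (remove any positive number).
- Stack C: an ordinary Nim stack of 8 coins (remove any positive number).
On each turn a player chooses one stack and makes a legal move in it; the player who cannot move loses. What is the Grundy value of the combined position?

27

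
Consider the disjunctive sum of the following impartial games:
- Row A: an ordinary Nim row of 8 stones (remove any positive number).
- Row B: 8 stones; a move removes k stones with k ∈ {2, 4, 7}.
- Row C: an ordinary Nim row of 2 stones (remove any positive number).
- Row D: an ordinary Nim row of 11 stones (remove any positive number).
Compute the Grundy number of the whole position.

Row A is a plain Nim row of size 8, so its Grundy value is 8.
Grundy values for row B (subtraction set {2, 4, 7}):
g(0) = mex{} = 0
g(1) = mex{} = 0
g(2) = mex{0} = 1
g(3) = mex{0} = 1
g(4) = mex{0,1} = 2
g(5) = mex{0,1} = 2
g(6) = mex{1,2} = 0
g(7) = mex{0,1,2} = 3
g(8) = mex{0,2} = 1
So g(8) = 1.
Row C is a plain Nim row of size 2, so its Grundy value is 2.
Row D is a plain Nim row of size 11, so its Grundy value is 11.
The value of a disjunctive sum is the nim-sum of the parts.
Combined value = 8 XOR 1 XOR 2 XOR 11 = 0.

0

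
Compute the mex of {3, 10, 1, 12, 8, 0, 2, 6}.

4

The values 0, 1, 2, 3 are all present; 4 is the first non-negative integer missing from the set.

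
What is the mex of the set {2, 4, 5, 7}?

0

0 is not in the set, so the mex is 0.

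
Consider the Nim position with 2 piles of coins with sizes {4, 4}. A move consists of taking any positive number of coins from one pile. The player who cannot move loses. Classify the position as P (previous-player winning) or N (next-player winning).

P-position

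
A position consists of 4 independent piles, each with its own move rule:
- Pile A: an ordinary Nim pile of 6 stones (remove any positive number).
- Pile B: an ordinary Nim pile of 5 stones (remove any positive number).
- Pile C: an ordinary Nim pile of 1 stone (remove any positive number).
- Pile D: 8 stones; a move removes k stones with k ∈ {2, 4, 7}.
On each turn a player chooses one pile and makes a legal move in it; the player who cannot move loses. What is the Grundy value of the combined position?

3

Pile A is a plain Nim pile of size 6, so its Grundy value is 6.
Pile B is a plain Nim pile of size 5, so its Grundy value is 5.
Pile C is a plain Nim pile of size 1, so its Grundy value is 1.
Build the Grundy sequence for pile D with g(k) = mex{g(k−s) : s ∈ {2, 4, 7}, s ≤ k}:
k:     0  1  2  3  4  5  6  7  8
g(k):  0  0  1  1  2  2  0  3  1
So g(8) = 1.
The value of a disjunctive sum is the nim-sum of the parts.
Combined value = 6 ⊕ 5 ⊕ 1 ⊕ 1 = 3.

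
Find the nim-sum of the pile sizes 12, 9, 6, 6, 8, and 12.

1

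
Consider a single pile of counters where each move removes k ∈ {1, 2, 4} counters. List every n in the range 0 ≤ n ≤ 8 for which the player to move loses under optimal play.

Compute g(0), g(1), … for moves {1, 2, 4}:
g(0) = mex{} = 0
g(1) = mex{0} = 1
g(2) = mex{0,1} = 2
g(3) = mex{1,2} = 0
g(4) = mex{0,2} = 1
g(5) = mex{0,1} = 2
g(6) = mex{1,2} = 0
g(7) = mex{0,2} = 1
g(8) = mex{0,1} = 2
The P-positions (g = 0) in 0..8 are 0, 3, 6.

0, 3, 6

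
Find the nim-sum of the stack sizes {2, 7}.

Nim-sum: 2 ^ 7 = 5.

5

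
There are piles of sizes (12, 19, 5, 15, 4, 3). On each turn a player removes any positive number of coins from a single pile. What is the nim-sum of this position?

Nim-sum: 12 ⊕ 19 ⊕ 5 ⊕ 15 ⊕ 4 ⊕ 3 = 18.

18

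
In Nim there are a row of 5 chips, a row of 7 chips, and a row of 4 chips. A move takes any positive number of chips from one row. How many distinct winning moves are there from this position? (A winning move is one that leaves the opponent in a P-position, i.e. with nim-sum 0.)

Bitwise XOR of the heap sizes:
  101  (5)
  111  (7)
  100  (4)
  ---
  110  (6)
The overall nim-sum is X = 6. A row of size p has a winning move iff p XOR X < p (reduce it to p XOR X).
  5: 5 XOR 6 = 3 < 5 — winning move (to 3).
  7: 7 XOR 6 = 1 < 7 — winning move (to 1).
  4: 4 XOR 6 = 2 < 4 — winning move (to 2).
That gives 3 winning moves.

3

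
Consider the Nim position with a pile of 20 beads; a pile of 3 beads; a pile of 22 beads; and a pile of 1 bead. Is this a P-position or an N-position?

P-position

Compute the nim-sum pairwise:
20 XOR 3 = 23
23 XOR 22 = 1
1 XOR 1 = 0
The nim-sum is 0, so this is a P-position: the player to move is in a losing position under optimal play.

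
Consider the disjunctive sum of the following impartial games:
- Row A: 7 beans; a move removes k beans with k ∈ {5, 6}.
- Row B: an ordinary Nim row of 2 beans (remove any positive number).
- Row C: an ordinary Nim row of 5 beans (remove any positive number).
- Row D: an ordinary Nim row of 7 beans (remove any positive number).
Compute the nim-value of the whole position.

Grundy values for row A (subtraction set {5, 6}):
k:     0  1  2  3  4  5  6  7
g(k):  0  0  0  0  0  1  1  1
So g(7) = 1.
Row B is a plain Nim row of size 2, so its Grundy value is 2.
Row C is a plain Nim row of size 5, so its Grundy value is 5.
Row D is a plain Nim row of size 7, so its Grundy value is 7.
The value of a disjunctive sum is the nim-sum of the parts.
Combined value = 1 ⊕ 2 ⊕ 5 ⊕ 7 = 1.

1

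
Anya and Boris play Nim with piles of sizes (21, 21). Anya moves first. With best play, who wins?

Boris wins

Compute the nim-sum pairwise:
21 ^ 21 = 0
The nim-sum is 0, so this is a P-position: the player to move is in a losing position under optimal play; Anya is about to move from it and so loses — Boris wins.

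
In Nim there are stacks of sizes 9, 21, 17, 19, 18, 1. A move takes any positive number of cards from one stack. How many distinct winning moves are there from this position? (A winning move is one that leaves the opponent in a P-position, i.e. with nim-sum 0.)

Compute the nim-sum pairwise:
9 ⊕ 21 = 28
28 ⊕ 17 = 13
13 ⊕ 19 = 30
30 ⊕ 18 = 12
12 ⊕ 1 = 13
The overall nim-sum is X = 13. A stack of size p has a winning move iff p XOR X < p (reduce it to p XOR X).
  9: 9 XOR 13 = 4 < 9 — winning move (to 4).
  21: 21 XOR 13 = 24 ≥ 21 — no move.
  17: 17 XOR 13 = 28 ≥ 17 — no move.
  19: 19 XOR 13 = 30 ≥ 19 — no move.
  18: 18 XOR 13 = 31 ≥ 18 — no move.
  1: 1 XOR 13 = 12 ≥ 1 — no move.
That gives 1 winning move.

1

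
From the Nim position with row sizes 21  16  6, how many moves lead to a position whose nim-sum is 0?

1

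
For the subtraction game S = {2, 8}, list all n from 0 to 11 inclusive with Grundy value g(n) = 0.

0, 1, 4, 5, 10, 11

Compute g(0), g(1), … for moves {2, 8}:
g(0) = mex{} = 0
g(1) = mex{} = 0
g(2) = mex{0} = 1
g(3) = mex{0} = 1
g(4) = mex{1} = 0
g(5) = mex{1} = 0
g(6) = mex{0} = 1
g(7) = mex{0} = 1
g(8) = mex{0,1} = 2
g(9) = mex{0,1} = 2
g(10) = mex{1,2} = 0
g(11) = mex{1,2} = 0
The P-positions (g = 0) in 0..11 are 0, 1, 4, 5, 10, 11.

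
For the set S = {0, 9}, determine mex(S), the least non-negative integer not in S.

0 is in the set but 1 is not, so the mex is 1.

1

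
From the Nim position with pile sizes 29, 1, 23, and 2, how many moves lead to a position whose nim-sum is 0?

Nim-sum: 29 ⊕ 1 ⊕ 23 ⊕ 2 = 9.
The overall nim-sum is X = 9. A pile of size p has a winning move iff p XOR X < p (reduce it to p XOR X).
  29: 29 XOR 9 = 20 < 29 — winning move (to 20).
  1: 1 XOR 9 = 8 ≥ 1 — no move.
  23: 23 XOR 9 = 30 ≥ 23 — no move.
  2: 2 XOR 9 = 11 ≥ 2 — no move.
That gives 1 winning move.

1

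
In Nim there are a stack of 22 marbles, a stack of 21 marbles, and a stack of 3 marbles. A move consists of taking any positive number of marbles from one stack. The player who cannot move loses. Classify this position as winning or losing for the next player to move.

Losing position

Nim-sum: 22 ^ 21 ^ 3 = 0.
The nim-sum is 0, so this is a P-position: the player to move is in a losing position under optimal play.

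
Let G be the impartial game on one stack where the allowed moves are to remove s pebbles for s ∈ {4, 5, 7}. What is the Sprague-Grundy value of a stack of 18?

1

Build the Grundy sequence with g(k) = mex{g(k−s) : s ∈ {4, 5, 7}, s ≤ k}:
k:     0  1  2  3  4  5  6  7  8  9 10 11 12 13 14 15 16 17 18
g(k):  0  0  0  0  1  1  1  1  2  2  2  0  0  0  0  1  1  1  1
So g(18) = 1.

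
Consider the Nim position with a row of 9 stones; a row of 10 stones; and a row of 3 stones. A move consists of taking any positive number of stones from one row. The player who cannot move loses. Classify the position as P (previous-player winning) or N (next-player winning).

P-position

Compute the nim-sum pairwise:
9 XOR 10 = 3
3 XOR 3 = 0
The nim-sum is 0, so this is a P-position: the player to move is in a losing position under optimal play.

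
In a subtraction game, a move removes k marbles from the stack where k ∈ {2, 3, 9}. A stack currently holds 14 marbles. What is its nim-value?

Grundy values for subtraction set {2, 3, 9}:
g(0) = mex{} = 0
g(1) = mex{} = 0
g(2) = mex{0} = 1
g(3) = mex{0} = 1
g(4) = mex{0,1} = 2
g(5) = mex{1} = 0
g(6) = mex{1,2} = 0
g(7) = mex{0,2} = 1
g(8) = mex{0} = 1
g(9) = mex{0,1} = 2
g(10) = mex{0,1} = 2
g(11) = mex{1,2} = 0
g(12) = mex{1,2} = 0
g(13) = mex{0,2} = 1
g(14) = mex{0} = 1
So g(14) = 1.

1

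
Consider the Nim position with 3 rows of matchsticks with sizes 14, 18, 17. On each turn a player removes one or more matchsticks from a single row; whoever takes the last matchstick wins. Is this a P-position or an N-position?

Nim-sum: 14 XOR 18 XOR 17 = 13.
The nim-sum is 13 ≠ 0, so this is an N-position: the player to move can win.

N-position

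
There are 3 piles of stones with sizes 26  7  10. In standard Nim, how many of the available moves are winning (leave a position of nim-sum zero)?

1

Write each in binary and XOR column by column:
  11010  (26)
  00111  (7)
  01010  (10)
  -----
  10111  (23)
The overall nim-sum is X = 23. A pile of size p has a winning move iff p XOR X < p (reduce it to p XOR X).
  26: 26 XOR 23 = 13 < 26 — winning move (to 13).
  7: 7 XOR 23 = 16 ≥ 7 — no move.
  10: 10 XOR 23 = 29 ≥ 10 — no move.
That gives 1 winning move.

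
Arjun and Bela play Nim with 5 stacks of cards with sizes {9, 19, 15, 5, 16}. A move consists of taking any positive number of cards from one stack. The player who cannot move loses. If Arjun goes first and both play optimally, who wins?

Bela wins

Nim-sum: 9 ^ 19 ^ 15 ^ 5 ^ 16 = 0.
The nim-sum is 0, so this is a P-position: the player to move is in a losing position under optimal play; Arjun is about to move from it and so loses — Bela wins.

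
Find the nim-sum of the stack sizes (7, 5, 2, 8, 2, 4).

14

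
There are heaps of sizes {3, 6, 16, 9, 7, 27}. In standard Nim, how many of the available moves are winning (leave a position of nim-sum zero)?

0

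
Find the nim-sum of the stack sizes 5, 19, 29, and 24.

19

Nim-sum: 5 ^ 19 ^ 29 ^ 24 = 19.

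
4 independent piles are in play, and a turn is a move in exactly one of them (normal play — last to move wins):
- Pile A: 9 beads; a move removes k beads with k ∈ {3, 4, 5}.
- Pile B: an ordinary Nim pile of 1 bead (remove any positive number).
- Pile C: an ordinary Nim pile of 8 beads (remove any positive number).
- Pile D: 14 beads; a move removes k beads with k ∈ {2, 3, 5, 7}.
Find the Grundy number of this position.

11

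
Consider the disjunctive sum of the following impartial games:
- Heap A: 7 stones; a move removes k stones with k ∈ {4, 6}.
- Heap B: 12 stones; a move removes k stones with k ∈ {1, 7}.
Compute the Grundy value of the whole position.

1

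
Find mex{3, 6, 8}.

0 is not in the set, so the mex is 0.

0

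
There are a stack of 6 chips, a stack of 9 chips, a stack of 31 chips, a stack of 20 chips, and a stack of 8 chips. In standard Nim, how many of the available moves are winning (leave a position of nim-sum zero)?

Compute the nim-sum pairwise:
6 ^ 9 = 15
15 ^ 31 = 16
16 ^ 20 = 4
4 ^ 8 = 12
The overall nim-sum is X = 12. A stack of size p has a winning move iff p XOR X < p (reduce it to p XOR X).
  6: 6 XOR 12 = 10 ≥ 6 — no move.
  9: 9 XOR 12 = 5 < 9 — winning move (to 5).
  31: 31 XOR 12 = 19 < 31 — winning move (to 19).
  20: 20 XOR 12 = 24 ≥ 20 — no move.
  8: 8 XOR 12 = 4 < 8 — winning move (to 4).
That gives 3 winning moves.

3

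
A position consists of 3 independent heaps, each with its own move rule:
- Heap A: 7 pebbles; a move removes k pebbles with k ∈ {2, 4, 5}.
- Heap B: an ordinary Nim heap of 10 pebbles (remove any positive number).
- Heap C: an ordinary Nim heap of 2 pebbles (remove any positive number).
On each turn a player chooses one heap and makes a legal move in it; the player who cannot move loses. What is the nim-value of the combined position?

For heap A, compute g(0), g(1), … with moves {2, 4, 5}:
k:     0  1  2  3  4  5  6  7
g(k):  0  0  1  1  2  2  3  0
So g(7) = 0.
Heap B is a plain Nim heap of size 10, so its Grundy value is 10.
Heap C is a plain Nim heap of size 2, so its Grundy value is 2.
The value of a disjunctive sum is the nim-sum of the parts.
Combined value = 0 XOR 10 XOR 2 = 8.

8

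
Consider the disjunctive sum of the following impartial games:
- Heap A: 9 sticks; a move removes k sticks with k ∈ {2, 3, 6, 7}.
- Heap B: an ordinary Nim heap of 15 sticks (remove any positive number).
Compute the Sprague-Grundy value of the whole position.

Grundy values for heap A (subtraction set {2, 3, 6, 7}):
g(0) = mex{} = 0
g(1) = mex{} = 0
g(2) = mex{0} = 1
g(3) = mex{0} = 1
g(4) = mex{0,1} = 2
g(5) = mex{1} = 0
g(6) = mex{0,1,2} = 3
g(7) = mex{0,2} = 1
g(8) = mex{0,1,3} = 2
g(9) = mex{1,3} = 0
So g(9) = 0.
Heap B is a plain Nim heap of size 15, so its Grundy value is 15.
By the Sprague-Grundy theorem, the Grundy value of a sum of independent games is the XOR of the component values.
Combined value = 0 XOR 15 = 15.

15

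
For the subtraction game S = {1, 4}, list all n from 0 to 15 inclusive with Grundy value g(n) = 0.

0, 2, 5, 7, 10, 12, 15

Build the Grundy sequence with g(k) = mex{g(k−s) : s ∈ {1, 4}, s ≤ k}:
k:     0  1  2  3  4  5  6  7  8  9 10 11 12 13 14 15
g(k):  0  1  0  1  2  0  1  0  1  2  0  1  0  1  2  0
The P-positions (g = 0) in 0..15 are 0, 2, 5, 7, 10, 12, 15.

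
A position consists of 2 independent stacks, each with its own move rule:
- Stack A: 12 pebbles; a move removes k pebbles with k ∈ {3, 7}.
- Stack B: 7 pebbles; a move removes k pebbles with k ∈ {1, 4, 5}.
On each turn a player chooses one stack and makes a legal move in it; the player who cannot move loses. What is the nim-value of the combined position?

3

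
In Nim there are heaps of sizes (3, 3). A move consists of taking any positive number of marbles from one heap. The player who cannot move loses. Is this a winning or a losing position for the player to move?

Losing position

Nim-sum: 3 ⊕ 3 = 0.
The nim-sum is 0, so this is a P-position: the player to move is in a losing position under optimal play.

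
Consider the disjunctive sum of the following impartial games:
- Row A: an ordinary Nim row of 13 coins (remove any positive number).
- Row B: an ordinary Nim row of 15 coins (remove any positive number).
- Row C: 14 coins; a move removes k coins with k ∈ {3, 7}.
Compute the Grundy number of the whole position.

Row A is a plain Nim row of size 13, so its Grundy value is 13.
Row B is a plain Nim row of size 15, so its Grundy value is 15.
For row C, compute g(0), g(1), … with moves {3, 7}:
k:     0  1  2  3  4  5  6  7  8  9 10 11 12 13 14
g(k):  0  0  0  1  1  1  0  2  2  1  0  0  0  1  1
So g(14) = 1.
By the Sprague-Grundy theorem, the Grundy value of a sum of independent games is the XOR of the component values.
Combined value = 13 ⊕ 15 ⊕ 1 = 3.

3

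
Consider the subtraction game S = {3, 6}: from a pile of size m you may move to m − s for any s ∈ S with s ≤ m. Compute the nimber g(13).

1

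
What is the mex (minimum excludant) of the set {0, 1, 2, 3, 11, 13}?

The values 0, 1, 2, 3 are all present; 4 is the first non-negative integer missing from the set.

4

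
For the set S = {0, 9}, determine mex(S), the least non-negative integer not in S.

1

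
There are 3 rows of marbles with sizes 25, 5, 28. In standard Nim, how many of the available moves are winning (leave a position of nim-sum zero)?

0

Compute the nim-sum pairwise:
25 ⊕ 5 = 28
28 ⊕ 28 = 0
The nim-sum is already 0, so every move leaves a nonzero nim-sum — there are no winning moves.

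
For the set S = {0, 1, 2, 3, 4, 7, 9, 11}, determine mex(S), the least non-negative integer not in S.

5

The values 0, 1, 2, 3, 4 are all present; 5 is the first non-negative integer missing from the set.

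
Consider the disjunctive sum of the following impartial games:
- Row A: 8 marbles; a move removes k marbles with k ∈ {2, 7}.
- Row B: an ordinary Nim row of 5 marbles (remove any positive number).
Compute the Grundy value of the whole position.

Build the Grundy sequence for row A with g(k) = mex{g(k−s) : s ∈ {2, 7}, s ≤ k}:
k:     0  1  2  3  4  5  6  7  8
g(k):  0  0  1  1  0  0  1  1  2
So g(8) = 2.
Row B is a plain Nim row of size 5, so its Grundy value is 5.
By the Sprague-Grundy theorem, the Grundy value of a sum of independent games is the XOR of the component values.
Combined value = 2 ⊕ 5 = 7.

7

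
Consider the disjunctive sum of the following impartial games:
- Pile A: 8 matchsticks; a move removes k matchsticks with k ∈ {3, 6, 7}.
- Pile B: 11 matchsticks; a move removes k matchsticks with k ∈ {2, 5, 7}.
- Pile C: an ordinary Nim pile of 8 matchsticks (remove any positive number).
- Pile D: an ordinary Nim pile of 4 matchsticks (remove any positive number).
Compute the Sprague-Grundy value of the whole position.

Build the Grundy sequence for pile A with g(k) = mex{g(k−s) : s ∈ {3, 6, 7}, s ≤ k}:
g(0) = mex{} = 0
g(1) = mex{} = 0
g(2) = mex{} = 0
g(3) = mex{0} = 1
g(4) = mex{0} = 1
g(5) = mex{0} = 1
g(6) = mex{0,1} = 2
g(7) = mex{0,1} = 2
g(8) = mex{0,1} = 2
So g(8) = 2.
Grundy values for pile B (subtraction set {2, 5, 7}):
k:     0  1  2  3  4  5  6  7  8  9 10 11
g(k):  0  0  1  1  0  2  1  3  2  2  0  3
So g(11) = 3.
Pile C is a plain Nim pile of size 8, so its Grundy value is 8.
Pile D is a plain Nim pile of size 4, so its Grundy value is 4.
The value of a disjunctive sum is the nim-sum of the parts.
Combined value = 2 ⊕ 3 ⊕ 8 ⊕ 4 = 13.

13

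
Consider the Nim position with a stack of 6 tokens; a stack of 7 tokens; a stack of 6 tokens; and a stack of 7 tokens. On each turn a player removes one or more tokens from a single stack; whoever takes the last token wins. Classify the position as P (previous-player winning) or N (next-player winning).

Compute the nim-sum pairwise:
6 ^ 7 = 1
1 ^ 6 = 7
7 ^ 7 = 0
The nim-sum is 0, so this is a P-position: the player to move is in a losing position under optimal play.

P-position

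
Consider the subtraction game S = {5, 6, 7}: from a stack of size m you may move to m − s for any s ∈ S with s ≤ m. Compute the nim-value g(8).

1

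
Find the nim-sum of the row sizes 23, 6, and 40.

57

Nim-sum: 23 XOR 6 XOR 40 = 57.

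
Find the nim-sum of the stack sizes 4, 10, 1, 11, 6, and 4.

6

Nim-sum: 4 XOR 10 XOR 1 XOR 11 XOR 6 XOR 4 = 6.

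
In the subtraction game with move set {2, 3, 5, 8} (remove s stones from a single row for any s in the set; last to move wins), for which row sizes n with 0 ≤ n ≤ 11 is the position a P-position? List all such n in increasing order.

0, 1, 7, 11

Grundy values for subtraction set {2, 3, 5, 8}:
g(0) = mex{} = 0
g(1) = mex{} = 0
g(2) = mex{0} = 1
g(3) = mex{0} = 1
g(4) = mex{0,1} = 2
g(5) = mex{0,1} = 2
g(6) = mex{0,1,2} = 3
g(7) = mex{1,2} = 0
g(8) = mex{0,1,2,3} = 4
g(9) = mex{0,2,3} = 1
g(10) = mex{0,1,2,4} = 3
g(11) = mex{1,3,4} = 0
The P-positions (g = 0) in 0..11 are 0, 1, 7, 11.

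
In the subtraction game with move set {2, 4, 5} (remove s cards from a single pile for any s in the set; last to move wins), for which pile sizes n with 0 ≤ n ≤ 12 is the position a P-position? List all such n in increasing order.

0, 1, 7, 8

Grundy values for subtraction set {2, 4, 5}:
k:     0  1  2  3  4  5  6  7  8  9 10 11 12
g(k):  0  0  1  1  2  2  3  0  0  1  1  2  2
The P-positions (g = 0) in 0..12 are 0, 1, 7, 8.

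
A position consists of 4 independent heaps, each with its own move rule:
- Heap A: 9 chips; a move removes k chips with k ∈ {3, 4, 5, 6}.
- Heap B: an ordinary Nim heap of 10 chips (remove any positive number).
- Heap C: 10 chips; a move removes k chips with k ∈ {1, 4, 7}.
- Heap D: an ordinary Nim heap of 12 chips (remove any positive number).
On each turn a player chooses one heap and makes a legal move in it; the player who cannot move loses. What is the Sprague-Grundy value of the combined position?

6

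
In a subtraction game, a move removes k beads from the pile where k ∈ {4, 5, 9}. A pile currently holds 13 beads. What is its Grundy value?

Compute g(0), g(1), … for moves {4, 5, 9}:
k:     0  1  2  3  4  5  6  7  8  9 10 11 12 13
g(k):  0  0  0  0  1  1  1  1  2  2  2  2  3  0
So g(13) = 0.

0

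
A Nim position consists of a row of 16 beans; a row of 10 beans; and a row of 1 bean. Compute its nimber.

Nim-sum: 16 ⊕ 10 ⊕ 1 = 27.

27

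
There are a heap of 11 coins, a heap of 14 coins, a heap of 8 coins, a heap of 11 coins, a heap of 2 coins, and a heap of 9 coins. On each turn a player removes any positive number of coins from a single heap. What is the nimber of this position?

13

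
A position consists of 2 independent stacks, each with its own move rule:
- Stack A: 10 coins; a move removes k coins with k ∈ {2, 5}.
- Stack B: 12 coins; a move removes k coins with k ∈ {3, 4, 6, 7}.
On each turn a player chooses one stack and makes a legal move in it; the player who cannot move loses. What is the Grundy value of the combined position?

Build the Grundy sequence for stack A with g(k) = mex{g(k−s) : s ∈ {2, 5}, s ≤ k}:
k:     0  1  2  3  4  5  6  7  8  9 10
g(k):  0  0  1  1  0  2  1  0  0  1  1
So g(10) = 1.
Build the Grundy sequence for stack B with g(k) = mex{g(k−s) : s ∈ {3, 4, 6, 7}, s ≤ k}:
g(0) = mex{} = 0
g(1) = mex{} = 0
g(2) = mex{} = 0
g(3) = mex{0} = 1
g(4) = mex{0} = 1
g(5) = mex{0} = 1
g(6) = mex{0,1} = 2
g(7) = mex{0,1} = 2
g(8) = mex{0,1} = 2
g(9) = mex{0,1,2} = 3
g(10) = mex{1,2} = 0
g(11) = mex{1,2} = 0
g(12) = mex{1,2,3} = 0
So g(12) = 0.
By the Sprague-Grundy theorem, the Grundy value of a sum of independent games is the XOR of the component values.
Combined value = 1 ⊕ 0 = 1.

1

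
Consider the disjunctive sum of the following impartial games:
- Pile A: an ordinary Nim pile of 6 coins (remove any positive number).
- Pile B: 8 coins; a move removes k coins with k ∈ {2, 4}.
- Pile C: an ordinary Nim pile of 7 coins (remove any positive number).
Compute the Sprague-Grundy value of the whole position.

0

Pile A is a plain Nim pile of size 6, so its Grundy value is 6.
For pile B, compute g(0), g(1), … with moves {2, 4}:
g(0) = mex{} = 0
g(1) = mex{} = 0
g(2) = mex{0} = 1
g(3) = mex{0} = 1
g(4) = mex{0,1} = 2
g(5) = mex{0,1} = 2
g(6) = mex{1,2} = 0
g(7) = mex{1,2} = 0
g(8) = mex{0,2} = 1
So g(8) = 1.
Pile C is a plain Nim pile of size 7, so its Grundy value is 7.
The value of a disjunctive sum is the nim-sum of the parts.
Combined value = 6 ⊕ 1 ⊕ 7 = 0.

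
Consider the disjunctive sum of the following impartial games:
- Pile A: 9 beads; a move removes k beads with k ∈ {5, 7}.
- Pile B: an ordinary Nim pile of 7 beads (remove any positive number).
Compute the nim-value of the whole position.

6

Grundy values for pile A (subtraction set {5, 7}):
g(0) = mex{} = 0
g(1) = mex{} = 0
g(2) = mex{} = 0
g(3) = mex{} = 0
g(4) = mex{} = 0
g(5) = mex{0} = 1
g(6) = mex{0} = 1
g(7) = mex{0} = 1
g(8) = mex{0} = 1
g(9) = mex{0} = 1
So g(9) = 1.
Pile B is a plain Nim pile of size 7, so its Grundy value is 7.
The value of a disjunctive sum is the nim-sum of the parts.
Combined value = 1 XOR 7 = 6.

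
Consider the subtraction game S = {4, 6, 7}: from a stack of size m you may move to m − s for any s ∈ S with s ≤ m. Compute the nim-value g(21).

2

Grundy values for subtraction set {4, 6, 7}:
k:     0  1  2  3  4  5  6  7  8  9 10 11 12 13 14 15 16 17 18 19 20 21
g(k):  0  0  0  0  1  1  1  1  2  2  2  0  0  0  0  1  1  1  1  2  2  2
So g(21) = 2.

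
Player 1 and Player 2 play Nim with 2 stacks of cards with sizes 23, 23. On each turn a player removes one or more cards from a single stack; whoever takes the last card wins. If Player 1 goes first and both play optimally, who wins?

Player 2 wins

Nim-sum: 23 XOR 23 = 0.
The nim-sum is 0, so this is a P-position: the player to move is in a losing position under optimal play; Player 1 is about to move from it and so loses — Player 2 wins.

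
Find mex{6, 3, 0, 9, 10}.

1

0 is in the set but 1 is not, so the mex is 1.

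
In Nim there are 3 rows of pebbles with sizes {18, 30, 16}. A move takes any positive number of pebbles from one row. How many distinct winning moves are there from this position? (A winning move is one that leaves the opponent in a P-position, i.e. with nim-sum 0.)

3

In binary:
  10010  (18)
  11110  (30)
  10000  (16)
  -----
  11100  (28)
The overall nim-sum is X = 28. A row of size p has a winning move iff p XOR X < p (reduce it to p XOR X).
  18: 18 XOR 28 = 14 < 18 — winning move (to 14).
  30: 30 XOR 28 = 2 < 30 — winning move (to 2).
  16: 16 XOR 28 = 12 < 16 — winning move (to 12).
That gives 3 winning moves.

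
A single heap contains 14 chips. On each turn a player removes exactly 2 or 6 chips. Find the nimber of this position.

Build the Grundy sequence with g(k) = mex{g(k−s) : s ∈ {2, 6}, s ≤ k}:
k:     0  1  2  3  4  5  6  7  8  9 10 11 12 13 14
g(k):  0  0  1  1  0  0  1  1  0  0  1  1  0  0  1
So g(14) = 1.

1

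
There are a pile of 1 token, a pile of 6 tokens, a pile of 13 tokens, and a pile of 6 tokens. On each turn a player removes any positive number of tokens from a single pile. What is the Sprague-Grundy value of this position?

12

Compute the nim-sum pairwise:
1 XOR 6 = 7
7 XOR 13 = 10
10 XOR 6 = 12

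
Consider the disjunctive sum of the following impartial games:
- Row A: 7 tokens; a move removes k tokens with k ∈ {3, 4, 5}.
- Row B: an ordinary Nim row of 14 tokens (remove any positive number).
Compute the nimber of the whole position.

12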